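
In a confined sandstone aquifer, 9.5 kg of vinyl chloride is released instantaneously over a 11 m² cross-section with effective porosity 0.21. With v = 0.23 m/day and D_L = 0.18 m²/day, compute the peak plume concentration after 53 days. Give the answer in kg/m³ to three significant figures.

0.376 kg/m³

The peak of an instantaneous 1D plume sits at x = vt; there the Gaussian factor is 1 and C_max = M/(n_e·A·√(4πDt)), where n_e·A is the pore area the mass is dissolved in.
√(4πDt) = √(4π × 0.18 × 53) = 10.95 m, so C_max = 9.5/(0.21 × 11 × 10.95) = 0.376 kg/m³.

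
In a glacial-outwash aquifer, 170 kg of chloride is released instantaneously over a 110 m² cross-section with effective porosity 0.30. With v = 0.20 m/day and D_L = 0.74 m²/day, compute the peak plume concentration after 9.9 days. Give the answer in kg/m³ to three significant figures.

The peak of an instantaneous 1D plume sits at x = vt; there the Gaussian factor is 1 and C_max = M/(n_e·A·√(4πDt)), where n_e·A is the pore area the mass is dissolved in.
√(4πDt) = √(4π × 0.74 × 9.9) = 9.595 m, so C_max = 170/(0.30 × 110 × 9.595) = 0.537 kg/m³.

0.537 kg/m³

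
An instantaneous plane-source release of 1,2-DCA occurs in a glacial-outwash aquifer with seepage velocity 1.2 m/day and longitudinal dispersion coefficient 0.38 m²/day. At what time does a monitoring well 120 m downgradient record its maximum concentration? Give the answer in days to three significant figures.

For the 1D instantaneous-source solution, setting ∂C/∂t = 0 at fixed x gives v²t² + 2Dt − x² = 0, so t = (√(D² + v²x²) − D)/v².
√(D² + v²x²) = √(0.38² + 1.2² × 120²) = 144.0; v² = 1.44.
t = (144.0 − 0.38)/1.44 = 99.7 days (vs. the pure-advection estimate x/v = 100 d).

99.7 days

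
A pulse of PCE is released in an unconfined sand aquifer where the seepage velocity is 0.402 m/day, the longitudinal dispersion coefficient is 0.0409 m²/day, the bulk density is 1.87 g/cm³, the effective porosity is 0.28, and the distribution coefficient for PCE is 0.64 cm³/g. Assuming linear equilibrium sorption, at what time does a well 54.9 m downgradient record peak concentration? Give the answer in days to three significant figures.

719 days

Retardation factor R = 1 + ρ_b·K_d/n = 1 + 1.87 × 0.64/0.28 = 5.274.
Sorption retards both mechanisms: v_R = v/R = 0.07622 m/day, D_R = D/R = 0.007755 m²/day.
Peak time from v_R²t² + 2D_R t − x² = 0: t = (√(D_R² + v_R²x²) − D_R)/v_R².
√(D_R² + v_R²x²) = √(0.007755² + 0.07622² × 54.9²) = 4.184; v_R² = 0.005809.
t = (4.184 − 0.007755)/0.005809 = 719 days.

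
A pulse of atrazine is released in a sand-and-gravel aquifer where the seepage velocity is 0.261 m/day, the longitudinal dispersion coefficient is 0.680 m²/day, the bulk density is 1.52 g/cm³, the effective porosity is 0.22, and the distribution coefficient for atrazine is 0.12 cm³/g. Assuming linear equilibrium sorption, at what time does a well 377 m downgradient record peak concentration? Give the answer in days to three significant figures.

Retardation factor R = 1 + ρ_b·K_d/n = 1 + 1.52 × 0.12/0.22 = 1.829.
Sorption retards both mechanisms: v_R = v/R = 0.1427 m/day, D_R = D/R = 0.3718 m²/day.
Peak time from v_R²t² + 2D_R t − x² = 0: t = (√(D_R² + v_R²x²) − D_R)/v_R².
√(D_R² + v_R²x²) = √(0.3718² + 0.1427² × 377²) = 53.80; v_R² = 0.02036.
t = (53.80 − 0.3718)/0.02036 = 2620 days.

2620 days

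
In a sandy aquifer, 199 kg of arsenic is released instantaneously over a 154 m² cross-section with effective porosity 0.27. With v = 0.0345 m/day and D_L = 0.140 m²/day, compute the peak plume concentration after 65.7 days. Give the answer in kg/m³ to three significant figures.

0.445 kg/m³

The peak of an instantaneous 1D plume sits at x = vt; there the Gaussian factor is 1 and C_max = M/(n_e·A·√(4πDt)), where n_e·A is the pore area the mass is dissolved in.
√(4πDt) = √(4π × 0.140 × 65.7) = 10.75 m, so C_max = 199/(0.27 × 154 × 10.75) = 0.445 kg/m³.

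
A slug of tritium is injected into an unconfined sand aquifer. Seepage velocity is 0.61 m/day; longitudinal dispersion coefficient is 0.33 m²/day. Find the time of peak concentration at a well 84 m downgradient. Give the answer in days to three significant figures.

For the 1D instantaneous-source solution, setting ∂C/∂t = 0 at fixed x gives v²t² + 2Dt − x² = 0, so t = (√(D² + v²x²) − D)/v².
√(D² + v²x²) = √(0.33² + 0.61² × 84²) = 51.24; v² = 0.3721.
t = (51.24 − 0.33)/0.3721 = 137 days (vs. the pure-advection estimate x/v = 138 d).

137 days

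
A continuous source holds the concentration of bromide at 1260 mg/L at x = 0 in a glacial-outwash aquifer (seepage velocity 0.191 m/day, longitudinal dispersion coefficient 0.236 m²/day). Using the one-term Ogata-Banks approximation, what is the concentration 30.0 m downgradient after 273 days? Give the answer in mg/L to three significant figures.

For a continuous step input, C/C₀ ≈ ½·erfc((x−vt)/(2√(Dt))).
vt = 0.191 × 273 = 52.143 m and 2√(Dt) = 2√(0.236 × 273) = 16.05 m.
Argument (x−vt)/(2√(Dt)) = (30.0 − 52.143)/16.05 = -1.380; ½·erfc(-1.380) = 0.9745.
C = 1260 × 0.9745 = 1230 mg/L.

1230 mg/L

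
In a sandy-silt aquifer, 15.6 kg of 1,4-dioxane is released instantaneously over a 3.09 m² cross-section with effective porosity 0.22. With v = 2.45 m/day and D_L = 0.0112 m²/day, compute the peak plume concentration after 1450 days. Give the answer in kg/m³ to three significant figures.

1.61 kg/m³

The peak of an instantaneous 1D plume sits at x = vt; there the Gaussian factor is 1 and C_max = M/(n_e·A·√(4πDt)), where n_e·A is the pore area the mass is dissolved in.
√(4πDt) = √(4π × 0.0112 × 1450) = 14.29 m, so C_max = 15.6/(0.22 × 3.09 × 14.29) = 1.61 kg/m³.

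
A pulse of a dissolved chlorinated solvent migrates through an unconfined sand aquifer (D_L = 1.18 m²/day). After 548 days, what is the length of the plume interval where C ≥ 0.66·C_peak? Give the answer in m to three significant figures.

The plume is Gaussian with σ = √(2Dt) = √(2 × 1.18 × 548) = 35.96 m.
C/C_peak = exp(−Δx²/(2σ²)) = 0.66 ⇒ Δx = σ·√(−2 ln 0.66) = 35.96 × 0.9116 = 32.78 m.
Width = 2Δx = 65.6 m.

65.6 m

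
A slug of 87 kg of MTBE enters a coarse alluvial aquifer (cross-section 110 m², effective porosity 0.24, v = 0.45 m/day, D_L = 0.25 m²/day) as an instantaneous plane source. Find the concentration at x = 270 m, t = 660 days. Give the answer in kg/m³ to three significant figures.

For an instantaneous plane source, C(x,t) = M/(n_e·A·√(4πDt)) · exp(−(x−vt)²/(4Dt)), with n_e·A the pore (flow) area.
Plume center vt = 0.45 × 660 = 297 m, so the well at 270 m is 27 m upgradient of the peak.
√(4πDt) = 45.54 m, giving peak height M/(n_e·A·√(4πDt)) = 87/(0.24 × 110 × 45.54) = 0.07236 kg/m³.
(x−vt)²/(4Dt) = (-27)²/(4 × 0.25 × 660) = 1.105; exp(−1.105) = 0.3312.
C = 0.07236 × 0.3312 = 0.0240 kg/m³.

0.0240 kg/m³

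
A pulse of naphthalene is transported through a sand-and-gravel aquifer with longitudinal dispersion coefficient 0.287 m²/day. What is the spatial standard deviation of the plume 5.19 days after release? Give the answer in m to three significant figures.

1.73 m

Dispersive spreading gives a Gaussian with σ² = 2Dt; advection only shifts the center.
σ = √(2 × 0.287 × 5.19) = 1.73 m.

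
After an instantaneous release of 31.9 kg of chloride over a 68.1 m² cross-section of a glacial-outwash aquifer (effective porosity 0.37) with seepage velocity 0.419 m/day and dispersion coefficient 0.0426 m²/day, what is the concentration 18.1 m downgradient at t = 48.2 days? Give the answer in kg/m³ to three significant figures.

For an instantaneous plane source, C(x,t) = M/(n_e·A·√(4πDt)) · exp(−(x−vt)²/(4Dt)), with n_e·A the pore (flow) area.
Plume center vt = 0.419 × 48.2 = 20.1958 m, so the well at 18.1 m is 2.0958 m upgradient of the peak.
√(4πDt) = 5.080 m, giving peak height M/(n_e·A·√(4πDt)) = 31.9/(0.37 × 68.1 × 5.080) = 0.2492 kg/m³.
(x−vt)²/(4Dt) = (-2.0958)²/(4 × 0.0426 × 48.2) = 0.5348; exp(−0.5348) = 0.5858.
C = 0.2492 × 0.5858 = 0.146 kg/m³.

0.146 kg/m³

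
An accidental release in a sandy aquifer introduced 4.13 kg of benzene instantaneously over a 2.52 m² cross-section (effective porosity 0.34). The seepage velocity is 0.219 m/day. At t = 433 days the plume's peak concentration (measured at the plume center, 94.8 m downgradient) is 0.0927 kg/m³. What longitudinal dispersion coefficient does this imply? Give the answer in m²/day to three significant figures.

At the plume center C_max = M/(n_e·A·√(4πDt)), so D = M²/(4πt·(n_e·A·C_max)²).
n_e·A·C_max = 0.34 × 2.52 × 0.0927 = 0.07943 kg/m.
D = 4.13²/(4π × 433 × 0.07943²) = 0.497 m²/day.

0.497 m²/day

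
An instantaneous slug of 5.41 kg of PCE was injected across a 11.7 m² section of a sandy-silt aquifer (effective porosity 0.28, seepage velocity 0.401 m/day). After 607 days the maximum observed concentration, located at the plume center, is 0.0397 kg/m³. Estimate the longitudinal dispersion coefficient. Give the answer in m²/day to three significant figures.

At the plume center C_max = M/(n_e·A·√(4πDt)), so D = M²/(4πt·(n_e·A·C_max)²).
n_e·A·C_max = 0.28 × 11.7 × 0.0397 = 0.1301 kg/m.
D = 5.41²/(4π × 607 × 0.1301²) = 0.227 m²/day.

0.227 m²/day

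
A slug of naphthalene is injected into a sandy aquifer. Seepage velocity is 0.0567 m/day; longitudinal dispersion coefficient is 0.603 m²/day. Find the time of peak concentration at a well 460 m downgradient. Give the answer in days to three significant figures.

7930 days

For the 1D instantaneous-source solution, setting ∂C/∂t = 0 at fixed x gives v²t² + 2Dt − x² = 0, so t = (√(D² + v²x²) − D)/v².
√(D² + v²x²) = √(0.603² + 0.0567² × 460²) = 26.09; v² = 0.00321489.
t = (26.09 − 0.603)/0.00321489 = 7930 days (vs. the pure-advection estimate x/v = 8110 d).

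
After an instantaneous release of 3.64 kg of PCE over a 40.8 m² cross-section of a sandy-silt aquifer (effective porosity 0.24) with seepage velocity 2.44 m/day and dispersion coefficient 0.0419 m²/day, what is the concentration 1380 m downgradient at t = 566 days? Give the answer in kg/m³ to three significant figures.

0.0213 kg/m³

For an instantaneous plane source, C(x,t) = M/(n_e·A·√(4πDt)) · exp(−(x−vt)²/(4Dt)), with n_e·A the pore (flow) area.
Plume center vt = 2.44 × 566 = 1381.04 m, so the well at 1380 m is 1.04 m upgradient of the peak.
√(4πDt) = 17.26 m, giving peak height M/(n_e·A·√(4πDt)) = 3.64/(0.24 × 40.8 × 17.26) = 0.02154 kg/m³.
(x−vt)²/(4Dt) = (-1.04)²/(4 × 0.0419 × 566) = 0.01140; exp(−0.01140) = 0.9887.
C = 0.02154 × 0.9887 = 0.0213 kg/m³.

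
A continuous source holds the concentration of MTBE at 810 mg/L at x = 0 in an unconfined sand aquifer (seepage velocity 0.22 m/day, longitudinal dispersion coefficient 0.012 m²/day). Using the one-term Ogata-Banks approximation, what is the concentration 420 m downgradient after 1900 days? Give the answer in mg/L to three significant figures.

For a continuous step input, C/C₀ ≈ ½·erfc((x−vt)/(2√(Dt))).
vt = 0.22 × 1900 = 418 m and 2√(Dt) = 2√(0.012 × 1900) = 9.550 m.
Argument (x−vt)/(2√(Dt)) = (420 − 418)/9.550 = 0.2094; ½·erfc(0.2094) = 0.3836.
C = 810 × 0.3836 = 311 mg/L.

311 mg/L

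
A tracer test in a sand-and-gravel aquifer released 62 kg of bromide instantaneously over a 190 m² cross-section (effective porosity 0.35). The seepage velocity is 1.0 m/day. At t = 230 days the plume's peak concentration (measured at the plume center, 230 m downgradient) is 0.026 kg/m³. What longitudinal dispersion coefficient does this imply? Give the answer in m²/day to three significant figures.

0.445 m²/day

At the plume center C_max = M/(n_e·A·√(4πDt)), so D = M²/(4πt·(n_e·A·C_max)²).
n_e·A·C_max = 0.35 × 190 × 0.026 = 1.729 kg/m.
D = 62²/(4π × 230 × 1.729²) = 0.445 m²/day.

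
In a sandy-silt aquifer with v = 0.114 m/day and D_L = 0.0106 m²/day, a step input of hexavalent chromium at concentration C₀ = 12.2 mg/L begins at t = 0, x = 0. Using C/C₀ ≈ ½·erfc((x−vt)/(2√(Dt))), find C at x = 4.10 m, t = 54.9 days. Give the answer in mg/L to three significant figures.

11.9 mg/L

For a continuous step input, C/C₀ ≈ ½·erfc((x−vt)/(2√(Dt))).
vt = 0.114 × 54.9 = 6.2586 m and 2√(Dt) = 2√(0.0106 × 54.9) = 1.526 m.
Argument (x−vt)/(2√(Dt)) = (4.10 − 6.2586)/1.526 = -1.415; ½·erfc(-1.415) = 0.9773.
C = 12.2 × 0.9773 = 11.9 mg/L.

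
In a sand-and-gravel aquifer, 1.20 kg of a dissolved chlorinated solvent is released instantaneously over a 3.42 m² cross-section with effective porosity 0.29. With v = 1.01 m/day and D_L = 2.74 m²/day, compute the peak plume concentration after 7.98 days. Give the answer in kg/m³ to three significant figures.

The peak of an instantaneous 1D plume sits at x = vt; there the Gaussian factor is 1 and C_max = M/(n_e·A·√(4πDt)), where n_e·A is the pore area the mass is dissolved in.
√(4πDt) = √(4π × 2.74 × 7.98) = 16.58 m, so C_max = 1.20/(0.29 × 3.42 × 16.58) = 0.0730 kg/m³.

0.0730 kg/m³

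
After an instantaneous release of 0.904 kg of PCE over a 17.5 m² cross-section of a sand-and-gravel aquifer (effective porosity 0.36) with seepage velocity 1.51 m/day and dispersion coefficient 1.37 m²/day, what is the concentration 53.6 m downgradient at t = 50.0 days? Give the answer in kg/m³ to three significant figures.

For an instantaneous plane source, C(x,t) = M/(n_e·A·√(4πDt)) · exp(−(x−vt)²/(4Dt)), with n_e·A the pore (flow) area.
Plume center vt = 1.51 × 50.0 = 75.5 m, so the well at 53.6 m is 21.9 m upgradient of the peak.
√(4πDt) = 29.34 m, giving peak height M/(n_e·A·√(4πDt)) = 0.904/(0.36 × 17.5 × 29.34) = 0.004891 kg/m³.
(x−vt)²/(4Dt) = (-21.9)²/(4 × 1.37 × 50.0) = 1.750; exp(−1.750) = 0.1738.
C = 0.004891 × 0.1738 = 0.000850 kg/m³.

0.000850 kg/m³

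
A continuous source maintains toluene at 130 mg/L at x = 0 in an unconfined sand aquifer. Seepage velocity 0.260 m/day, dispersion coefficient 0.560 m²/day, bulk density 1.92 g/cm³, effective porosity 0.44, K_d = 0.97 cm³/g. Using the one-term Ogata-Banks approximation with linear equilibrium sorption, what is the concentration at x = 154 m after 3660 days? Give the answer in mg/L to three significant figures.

Retardation factor R = 1 + ρ_b·K_d/n = 1 + 1.92 × 0.97/0.44 = 5.233.
Sorption retards both mechanisms: v_R = v/R = 0.04968 m/day, D_R = D/R = 0.1070 m²/day.
v_R·t = 0.04968 × 3660 = 181.8288 m; 2√(D_R t) = 39.58 m; argument = (154 − 181.8288)/39.58 = -0.7031.
C = C₀ × ½·erfc(-0.7031) = 130 × 0.8400 = 109 mg/L.

109 mg/L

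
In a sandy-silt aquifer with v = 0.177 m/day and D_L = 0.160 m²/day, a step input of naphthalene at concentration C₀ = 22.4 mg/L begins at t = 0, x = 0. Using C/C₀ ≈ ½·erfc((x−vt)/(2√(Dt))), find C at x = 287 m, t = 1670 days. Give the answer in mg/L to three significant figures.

14.4 mg/L

For a continuous step input, C/C₀ ≈ ½·erfc((x−vt)/(2√(Dt))).
vt = 0.177 × 1670 = 295.59 m and 2√(Dt) = 2√(0.160 × 1670) = 32.69 m.
Argument (x−vt)/(2√(Dt)) = (287 − 295.59)/32.69 = -0.2628; ½·erfc(-0.2628) = 0.6449.
C = 22.4 × 0.6449 = 14.4 mg/L.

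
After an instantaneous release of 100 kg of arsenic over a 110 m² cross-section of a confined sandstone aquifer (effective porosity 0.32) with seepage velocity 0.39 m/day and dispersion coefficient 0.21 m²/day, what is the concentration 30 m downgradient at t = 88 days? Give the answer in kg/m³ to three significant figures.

0.145 kg/m³

For an instantaneous plane source, C(x,t) = M/(n_e·A·√(4πDt)) · exp(−(x−vt)²/(4Dt)), with n_e·A the pore (flow) area.
Plume center vt = 0.39 × 88 = 34.32 m, so the well at 30 m is 4.32 m upgradient of the peak.
√(4πDt) = 15.24 m, giving peak height M/(n_e·A·√(4πDt)) = 100/(0.32 × 110 × 15.24) = 0.1864 kg/m³.
(x−vt)²/(4Dt) = (-4.32)²/(4 × 0.21 × 88) = 0.2525; exp(−0.2525) = 0.7769.
C = 0.1864 × 0.7769 = 0.145 kg/m³.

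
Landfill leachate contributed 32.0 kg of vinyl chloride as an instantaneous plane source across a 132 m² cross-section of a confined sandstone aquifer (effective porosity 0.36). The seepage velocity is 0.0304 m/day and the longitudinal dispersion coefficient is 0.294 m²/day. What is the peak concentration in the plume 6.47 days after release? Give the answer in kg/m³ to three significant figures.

The peak of an instantaneous 1D plume sits at x = vt; there the Gaussian factor is 1 and C_max = M/(n_e·A·√(4πDt)), where n_e·A is the pore area the mass is dissolved in.
√(4πDt) = √(4π × 0.294 × 6.47) = 4.889 m, so C_max = 32.0/(0.36 × 132 × 4.889) = 0.138 kg/m³.

0.138 kg/m³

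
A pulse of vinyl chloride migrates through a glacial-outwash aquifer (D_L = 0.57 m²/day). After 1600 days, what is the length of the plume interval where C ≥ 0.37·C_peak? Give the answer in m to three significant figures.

The plume is Gaussian with σ = √(2Dt) = √(2 × 0.57 × 1600) = 42.71 m.
C/C_peak = exp(−Δx²/(2σ²)) = 0.37 ⇒ Δx = σ·√(−2 ln 0.37) = 42.71 × 1.410 = 60.22 m.
Width = 2Δx = 120 m.

120 m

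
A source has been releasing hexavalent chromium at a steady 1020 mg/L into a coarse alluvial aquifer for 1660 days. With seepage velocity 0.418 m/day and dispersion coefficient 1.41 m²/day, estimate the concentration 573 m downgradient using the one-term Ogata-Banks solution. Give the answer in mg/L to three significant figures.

For a continuous step input, C/C₀ ≈ ½·erfc((x−vt)/(2√(Dt))).
vt = 0.418 × 1660 = 693.88 m and 2√(Dt) = 2√(1.41 × 1660) = 96.76 m.
Argument (x−vt)/(2√(Dt)) = (573 − 693.88)/96.76 = -1.249; ½·erfc(-1.249) = 0.9613.
C = 1020 × 0.9613 = 981 mg/L.

981 mg/L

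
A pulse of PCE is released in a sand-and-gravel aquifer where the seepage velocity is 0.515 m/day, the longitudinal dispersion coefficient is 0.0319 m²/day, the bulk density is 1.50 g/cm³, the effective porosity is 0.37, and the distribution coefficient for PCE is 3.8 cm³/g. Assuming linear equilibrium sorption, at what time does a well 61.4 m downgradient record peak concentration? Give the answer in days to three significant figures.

1950 days

Retardation factor R = 1 + ρ_b·K_d/n = 1 + 1.50 × 3.8/0.37 = 16.41.
Sorption retards both mechanisms: v_R = v/R = 0.03138 m/day, D_R = D/R = 0.001944 m²/day.
Peak time from v_R²t² + 2D_R t − x² = 0: t = (√(D_R² + v_R²x²) − D_R)/v_R².
√(D_R² + v_R²x²) = √(0.001944² + 0.03138² × 61.4²) = 1.927; v_R² = 0.0009847.
t = (1.927 − 0.001944)/0.0009847 = 1950 days.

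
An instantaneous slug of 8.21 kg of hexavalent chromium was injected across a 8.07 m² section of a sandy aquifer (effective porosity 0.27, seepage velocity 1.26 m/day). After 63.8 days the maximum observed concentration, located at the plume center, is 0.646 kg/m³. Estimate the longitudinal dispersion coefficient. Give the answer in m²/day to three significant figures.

At the plume center C_max = M/(n_e·A·√(4πDt)), so D = M²/(4πt·(n_e·A·C_max)²).
n_e·A·C_max = 0.27 × 8.07 × 0.646 = 1.408 kg/m.
D = 8.21²/(4π × 63.8 × 1.408²) = 0.0424 m²/day.

0.0424 m²/day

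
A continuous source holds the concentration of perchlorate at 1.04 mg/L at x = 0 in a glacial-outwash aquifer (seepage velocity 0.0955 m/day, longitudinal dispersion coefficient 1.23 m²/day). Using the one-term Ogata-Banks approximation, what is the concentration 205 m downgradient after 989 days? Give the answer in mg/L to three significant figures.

For a continuous step input, C/C₀ ≈ ½·erfc((x−vt)/(2√(Dt))).
vt = 0.0955 × 989 = 94.4495 m and 2√(Dt) = 2√(1.23 × 989) = 69.76 m.
Argument (x−vt)/(2√(Dt)) = (205 − 94.4495)/69.76 = 1.585; ½·erfc(1.585) = 0.01250.
C = 1.04 × 0.01250 = 0.0130 mg/L.

0.0130 mg/L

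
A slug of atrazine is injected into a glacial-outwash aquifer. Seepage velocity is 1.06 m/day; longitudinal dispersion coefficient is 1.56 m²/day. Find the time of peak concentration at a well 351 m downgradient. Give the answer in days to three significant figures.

For the 1D instantaneous-source solution, setting ∂C/∂t = 0 at fixed x gives v²t² + 2Dt − x² = 0, so t = (√(D² + v²x²) − D)/v².
√(D² + v²x²) = √(1.56² + 1.06² × 351²) = 372.1; v² = 1.1236.
t = (372.1 − 1.56)/1.1236 = 330 days (vs. the pure-advection estimate x/v = 331 d).

330 days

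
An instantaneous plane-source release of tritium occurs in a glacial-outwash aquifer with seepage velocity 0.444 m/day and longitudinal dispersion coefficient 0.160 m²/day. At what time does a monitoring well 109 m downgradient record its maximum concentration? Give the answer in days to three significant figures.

For the 1D instantaneous-source solution, setting ∂C/∂t = 0 at fixed x gives v²t² + 2Dt − x² = 0, so t = (√(D² + v²x²) − D)/v².
√(D² + v²x²) = √(0.160² + 0.444² × 109²) = 48.40; v² = 0.197136.
t = (48.40 − 0.160)/0.197136 = 245 days (vs. the pure-advection estimate x/v = 245 d).

245 days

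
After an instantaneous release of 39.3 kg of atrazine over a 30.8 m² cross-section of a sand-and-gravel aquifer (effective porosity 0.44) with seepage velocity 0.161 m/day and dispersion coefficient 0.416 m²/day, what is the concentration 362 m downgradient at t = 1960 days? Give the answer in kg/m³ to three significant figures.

0.0148 kg/m³

For an instantaneous plane source, C(x,t) = M/(n_e·A·√(4πDt)) · exp(−(x−vt)²/(4Dt)), with n_e·A the pore (flow) area.
Plume center vt = 0.161 × 1960 = 315.56 m, so the well at 362 m is 46.44 m downgradient of the peak.
√(4πDt) = 101.2 m, giving peak height M/(n_e·A·√(4πDt)) = 39.3/(0.44 × 30.8 × 101.2) = 0.02866 kg/m³.
(x−vt)²/(4Dt) = (46.44)²/(4 × 0.416 × 1960) = 0.6613; exp(−0.6613) = 0.5162.
C = 0.02866 × 0.5162 = 0.0148 kg/m³.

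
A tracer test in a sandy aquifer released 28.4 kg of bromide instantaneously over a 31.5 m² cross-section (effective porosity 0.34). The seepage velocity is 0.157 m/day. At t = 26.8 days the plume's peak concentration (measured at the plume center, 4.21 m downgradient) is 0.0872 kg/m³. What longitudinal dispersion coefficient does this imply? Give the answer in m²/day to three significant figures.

At the plume center C_max = M/(n_e·A·√(4πDt)), so D = M²/(4πt·(n_e·A·C_max)²).
n_e·A·C_max = 0.34 × 31.5 × 0.0872 = 0.9339 kg/m.
D = 28.4²/(4π × 26.8 × 0.9339²) = 2.75 m²/day.

2.75 m²/day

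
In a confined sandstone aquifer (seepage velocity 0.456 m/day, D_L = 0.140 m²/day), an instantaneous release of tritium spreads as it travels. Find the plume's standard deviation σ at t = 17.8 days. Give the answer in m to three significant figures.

Dispersive spreading gives a Gaussian with σ² = 2Dt; advection only shifts the center.
σ = √(2 × 0.140 × 17.8) = 2.23 m.

2.23 m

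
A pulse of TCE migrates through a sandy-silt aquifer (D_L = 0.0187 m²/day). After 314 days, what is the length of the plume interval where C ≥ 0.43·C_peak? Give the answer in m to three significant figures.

8.90 m

The plume is Gaussian with σ = √(2Dt) = √(2 × 0.0187 × 314) = 3.427 m.
C/C_peak = exp(−Δx²/(2σ²)) = 0.43 ⇒ Δx = σ·√(−2 ln 0.43) = 3.427 × 1.299 = 4.452 m.
Width = 2Δx = 8.90 m.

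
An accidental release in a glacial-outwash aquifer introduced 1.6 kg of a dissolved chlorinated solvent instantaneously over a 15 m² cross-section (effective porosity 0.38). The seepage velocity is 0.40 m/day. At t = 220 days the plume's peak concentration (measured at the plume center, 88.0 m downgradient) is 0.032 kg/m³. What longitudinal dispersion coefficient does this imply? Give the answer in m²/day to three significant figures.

0.0278 m²/day

At the plume center C_max = M/(n_e·A·√(4πDt)), so D = M²/(4πt·(n_e·A·C_max)²).
n_e·A·C_max = 0.38 × 15 × 0.032 = 0.1824 kg/m.
D = 1.6²/(4π × 220 × 0.1824²) = 0.0278 m²/day.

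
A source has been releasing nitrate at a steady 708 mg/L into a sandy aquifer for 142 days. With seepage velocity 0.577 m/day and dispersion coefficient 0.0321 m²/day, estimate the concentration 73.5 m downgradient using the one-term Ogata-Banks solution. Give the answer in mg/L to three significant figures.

706 mg/L

For a continuous step input, C/C₀ ≈ ½·erfc((x−vt)/(2√(Dt))).
vt = 0.577 × 142 = 81.934 m and 2√(Dt) = 2√(0.0321 × 142) = 4.270 m.
Argument (x−vt)/(2√(Dt)) = (73.5 − 81.934)/4.270 = -1.975; ½·erfc(-1.975) = 0.9974.
C = 708 × 0.9974 = 706 mg/L.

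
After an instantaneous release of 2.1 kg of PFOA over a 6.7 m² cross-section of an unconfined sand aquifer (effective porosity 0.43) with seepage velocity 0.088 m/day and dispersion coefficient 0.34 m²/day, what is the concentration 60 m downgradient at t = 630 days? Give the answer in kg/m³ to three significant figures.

For an instantaneous plane source, C(x,t) = M/(n_e·A·√(4πDt)) · exp(−(x−vt)²/(4Dt)), with n_e·A the pore (flow) area.
Plume center vt = 0.088 × 630 = 55.44 m, so the well at 60 m is 4.56 m downgradient of the peak.
√(4πDt) = 51.88 m, giving peak height M/(n_e·A·√(4πDt)) = 2.1/(0.43 × 6.7 × 51.88) = 0.01405 kg/m³.
(x−vt)²/(4Dt) = (4.56)²/(4 × 0.34 × 630) = 0.02427; exp(−0.02427) = 0.9760.
C = 0.01405 × 0.9760 = 0.0137 kg/m³.

0.0137 kg/m³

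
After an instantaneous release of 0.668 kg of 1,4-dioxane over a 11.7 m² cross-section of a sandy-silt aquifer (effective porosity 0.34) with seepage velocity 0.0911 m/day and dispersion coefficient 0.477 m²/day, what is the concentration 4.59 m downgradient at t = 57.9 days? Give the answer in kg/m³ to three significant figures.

For an instantaneous plane source, C(x,t) = M/(n_e·A·√(4πDt)) · exp(−(x−vt)²/(4Dt)), with n_e·A the pore (flow) area.
Plume center vt = 0.0911 × 57.9 = 5.27469 m, so the well at 4.59 m is 0.68469 m upgradient of the peak.
√(4πDt) = 18.63 m, giving peak height M/(n_e·A·√(4πDt)) = 0.668/(0.34 × 11.7 × 18.63) = 0.009014 kg/m³.
(x−vt)²/(4Dt) = (-0.68469)²/(4 × 0.477 × 57.9) = 0.004244; exp(−0.004244) = 0.9958.
C = 0.009014 × 0.9958 = 0.00898 kg/m³.

0.00898 kg/m³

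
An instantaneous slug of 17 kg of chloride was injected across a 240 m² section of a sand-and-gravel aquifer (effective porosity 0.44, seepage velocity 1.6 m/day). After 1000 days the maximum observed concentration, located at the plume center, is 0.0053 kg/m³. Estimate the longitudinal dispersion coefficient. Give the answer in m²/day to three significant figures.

At the plume center C_max = M/(n_e·A·√(4πDt)), so D = M²/(4πt·(n_e·A·C_max)²).
n_e·A·C_max = 0.44 × 240 × 0.0053 = 0.5597 kg/m.
D = 17²/(4π × 1000 × 0.5597²) = 0.0734 m²/day.

0.0734 m²/day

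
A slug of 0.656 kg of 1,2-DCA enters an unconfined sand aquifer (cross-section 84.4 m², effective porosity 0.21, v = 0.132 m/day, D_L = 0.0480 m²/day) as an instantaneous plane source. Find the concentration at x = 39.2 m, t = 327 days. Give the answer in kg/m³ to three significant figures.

0.00205 kg/m³

For an instantaneous plane source, C(x,t) = M/(n_e·A·√(4πDt)) · exp(−(x−vt)²/(4Dt)), with n_e·A the pore (flow) area.
Plume center vt = 0.132 × 327 = 43.164 m, so the well at 39.2 m is 3.964 m upgradient of the peak.
√(4πDt) = 14.04 m, giving peak height M/(n_e·A·√(4πDt)) = 0.656/(0.21 × 84.4 × 14.04) = 0.002636 kg/m³.
(x−vt)²/(4Dt) = (-3.964)²/(4 × 0.0480 × 327) = 0.2503; exp(−0.2503) = 0.7786.
C = 0.002636 × 0.7786 = 0.00205 kg/m³.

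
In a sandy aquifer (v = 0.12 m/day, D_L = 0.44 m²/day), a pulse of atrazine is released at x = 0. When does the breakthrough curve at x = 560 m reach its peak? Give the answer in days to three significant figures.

For the 1D instantaneous-source solution, setting ∂C/∂t = 0 at fixed x gives v²t² + 2Dt − x² = 0, so t = (√(D² + v²x²) − D)/v².
√(D² + v²x²) = √(0.44² + 0.12² × 560²) = 67.20; v² = 0.0144.
t = (67.20 − 0.44)/0.0144 = 4640 days (vs. the pure-advection estimate x/v = 4670 d).

4640 days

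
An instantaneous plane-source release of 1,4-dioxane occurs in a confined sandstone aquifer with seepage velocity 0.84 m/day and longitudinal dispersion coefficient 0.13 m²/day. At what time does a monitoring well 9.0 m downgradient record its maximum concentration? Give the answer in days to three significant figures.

10.5 days

For the 1D instantaneous-source solution, setting ∂C/∂t = 0 at fixed x gives v²t² + 2Dt − x² = 0, so t = (√(D² + v²x²) − D)/v².
√(D² + v²x²) = √(0.13² + 0.84² × 9.0²) = 7.561; v² = 0.7056.
t = (7.561 − 0.13)/0.7056 = 10.5 days (vs. the pure-advection estimate x/v = 10.7 d).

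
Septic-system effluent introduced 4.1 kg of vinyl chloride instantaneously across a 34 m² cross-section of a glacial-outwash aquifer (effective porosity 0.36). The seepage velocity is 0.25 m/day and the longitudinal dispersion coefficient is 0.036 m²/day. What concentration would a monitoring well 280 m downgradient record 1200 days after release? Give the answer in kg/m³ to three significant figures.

For an instantaneous plane source, C(x,t) = M/(n_e·A·√(4πDt)) · exp(−(x−vt)²/(4Dt)), with n_e·A the pore (flow) area.
Plume center vt = 0.25 × 1200 = 300 m, so the well at 280 m is 20 m upgradient of the peak.
√(4πDt) = 23.30 m, giving peak height M/(n_e·A·√(4πDt)) = 4.1/(0.36 × 34 × 23.30) = 0.01438 kg/m³.
(x−vt)²/(4Dt) = (-20)²/(4 × 0.036 × 1200) = 2.315; exp(−2.315) = 0.09877.
C = 0.01438 × 0.09877 = 0.00142 kg/m³.

0.00142 kg/m³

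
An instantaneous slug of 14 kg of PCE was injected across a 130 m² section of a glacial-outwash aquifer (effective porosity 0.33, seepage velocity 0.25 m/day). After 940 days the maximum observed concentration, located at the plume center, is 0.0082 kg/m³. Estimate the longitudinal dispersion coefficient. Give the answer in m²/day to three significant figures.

0.134 m²/day

At the plume center C_max = M/(n_e·A·√(4πDt)), so D = M²/(4πt·(n_e·A·C_max)²).
n_e·A·C_max = 0.33 × 130 × 0.0082 = 0.3518 kg/m.
D = 14²/(4π × 940 × 0.3518²) = 0.134 m²/day.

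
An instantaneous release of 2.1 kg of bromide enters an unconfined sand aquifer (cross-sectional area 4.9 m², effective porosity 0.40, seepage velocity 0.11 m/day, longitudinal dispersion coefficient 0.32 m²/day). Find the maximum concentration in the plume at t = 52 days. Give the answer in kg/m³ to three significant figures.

The peak of an instantaneous 1D plume sits at x = vt; there the Gaussian factor is 1 and C_max = M/(n_e·A·√(4πDt)), where n_e·A is the pore area the mass is dissolved in.
√(4πDt) = √(4π × 0.32 × 52) = 14.46 m, so C_max = 2.1/(0.40 × 4.9 × 14.46) = 0.0741 kg/m³.

0.0741 kg/m³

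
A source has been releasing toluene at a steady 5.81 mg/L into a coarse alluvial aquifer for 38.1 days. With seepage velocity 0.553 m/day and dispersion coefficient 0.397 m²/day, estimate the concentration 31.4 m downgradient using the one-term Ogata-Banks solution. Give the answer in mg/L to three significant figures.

For a continuous step input, C/C₀ ≈ ½·erfc((x−vt)/(2√(Dt))).
vt = 0.553 × 38.1 = 21.0693 m and 2√(Dt) = 2√(0.397 × 38.1) = 7.778 m.
Argument (x−vt)/(2√(Dt)) = (31.4 − 21.0693)/7.778 = 1.328; ½·erfc(1.328) = 0.03019.
C = 5.81 × 0.03019 = 0.175 mg/L.

0.175 mg/L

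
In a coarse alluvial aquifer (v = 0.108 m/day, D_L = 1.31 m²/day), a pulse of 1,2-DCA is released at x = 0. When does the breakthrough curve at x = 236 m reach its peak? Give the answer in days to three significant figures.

2080 days

For the 1D instantaneous-source solution, setting ∂C/∂t = 0 at fixed x gives v²t² + 2Dt − x² = 0, so t = (√(D² + v²x²) − D)/v².
√(D² + v²x²) = √(1.31² + 0.108² × 236²) = 25.52; v² = 0.011664.
t = (25.52 − 1.31)/0.011664 = 2080 days (vs. the pure-advection estimate x/v = 2190 d).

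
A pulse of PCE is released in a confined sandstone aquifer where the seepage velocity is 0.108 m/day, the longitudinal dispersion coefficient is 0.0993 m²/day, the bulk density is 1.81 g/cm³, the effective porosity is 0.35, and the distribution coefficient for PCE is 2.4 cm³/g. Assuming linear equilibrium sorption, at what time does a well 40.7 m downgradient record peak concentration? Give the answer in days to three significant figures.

4940 days

Retardation factor R = 1 + ρ_b·K_d/n = 1 + 1.81 × 2.4/0.35 = 13.41.
Sorption retards both mechanisms: v_R = v/R = 0.008054 m/day, D_R = D/R = 0.007405 m²/day.
Peak time from v_R²t² + 2D_R t − x² = 0: t = (√(D_R² + v_R²x²) − D_R)/v_R².
√(D_R² + v_R²x²) = √(0.007405² + 0.008054² × 40.7²) = 0.3279; v_R² = 6.487e-05.
t = (0.3279 − 0.007405)/6.487e-05 = 4940 days.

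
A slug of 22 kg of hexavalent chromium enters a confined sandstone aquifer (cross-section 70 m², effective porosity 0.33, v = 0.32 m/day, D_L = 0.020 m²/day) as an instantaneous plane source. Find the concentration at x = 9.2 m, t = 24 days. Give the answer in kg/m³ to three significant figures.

For an instantaneous plane source, C(x,t) = M/(n_e·A·√(4πDt)) · exp(−(x−vt)²/(4Dt)), with n_e·A the pore (flow) area.
Plume center vt = 0.32 × 24 = 7.68 m, so the well at 9.2 m is 1.52 m downgradient of the peak.
√(4πDt) = 2.456 m, giving peak height M/(n_e·A·√(4πDt)) = 22/(0.33 × 70 × 2.456) = 0.3878 kg/m³.
(x−vt)²/(4Dt) = (1.52)²/(4 × 0.020 × 24) = 1.203; exp(−1.203) = 0.3003.
C = 0.3878 × 0.3003 = 0.116 kg/m³.

0.116 kg/m³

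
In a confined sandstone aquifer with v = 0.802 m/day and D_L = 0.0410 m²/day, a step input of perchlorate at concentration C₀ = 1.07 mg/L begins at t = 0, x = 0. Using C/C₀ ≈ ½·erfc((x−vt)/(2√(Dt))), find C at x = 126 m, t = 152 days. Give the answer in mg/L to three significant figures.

For a continuous step input, C/C₀ ≈ ½·erfc((x−vt)/(2√(Dt))).
vt = 0.802 × 152 = 121.904 m and 2√(Dt) = 2√(0.0410 × 152) = 4.993 m.
Argument (x−vt)/(2√(Dt)) = (126 − 121.904)/4.993 = 0.8203; ½·erfc(0.8203) = 0.1230.
C = 1.07 × 0.1230 = 0.132 mg/L.

0.132 mg/L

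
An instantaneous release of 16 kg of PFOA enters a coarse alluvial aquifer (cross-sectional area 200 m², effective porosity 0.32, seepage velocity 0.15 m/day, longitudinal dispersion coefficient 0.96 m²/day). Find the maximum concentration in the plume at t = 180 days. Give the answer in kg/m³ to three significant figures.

The peak of an instantaneous 1D plume sits at x = vt; there the Gaussian factor is 1 and C_max = M/(n_e·A·√(4πDt)), where n_e·A is the pore area the mass is dissolved in.
√(4πDt) = √(4π × 0.96 × 180) = 46.60 m, so C_max = 16/(0.32 × 200 × 46.60) = 0.00536 kg/m³.

0.00536 kg/m³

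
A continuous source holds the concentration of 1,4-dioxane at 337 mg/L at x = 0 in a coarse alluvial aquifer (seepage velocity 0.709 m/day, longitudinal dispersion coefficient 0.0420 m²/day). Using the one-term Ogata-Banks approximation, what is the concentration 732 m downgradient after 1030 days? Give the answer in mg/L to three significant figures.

For a continuous step input, C/C₀ ≈ ½·erfc((x−vt)/(2√(Dt))).
vt = 0.709 × 1030 = 730.27 m and 2√(Dt) = 2√(0.0420 × 1030) = 13.15 m.
Argument (x−vt)/(2√(Dt)) = (732 − 730.27)/13.15 = 0.1316; ½·erfc(0.1316) = 0.4262.
C = 337 × 0.4262 = 144 mg/L.

144 mg/L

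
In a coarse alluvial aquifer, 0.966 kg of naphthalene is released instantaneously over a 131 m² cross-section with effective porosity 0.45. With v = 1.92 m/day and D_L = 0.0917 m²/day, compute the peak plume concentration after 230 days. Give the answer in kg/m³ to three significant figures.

The peak of an instantaneous 1D plume sits at x = vt; there the Gaussian factor is 1 and C_max = M/(n_e·A·√(4πDt)), where n_e·A is the pore area the mass is dissolved in.
√(4πDt) = √(4π × 0.0917 × 230) = 16.28 m, so C_max = 0.966/(0.45 × 131 × 16.28) = 0.00101 kg/m³.

0.00101 kg/m³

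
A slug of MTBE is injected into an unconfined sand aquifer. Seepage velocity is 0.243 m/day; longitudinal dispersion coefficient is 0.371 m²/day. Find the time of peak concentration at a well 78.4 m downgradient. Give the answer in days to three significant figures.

For the 1D instantaneous-source solution, setting ∂C/∂t = 0 at fixed x gives v²t² + 2Dt − x² = 0, so t = (√(D² + v²x²) − D)/v².
√(D² + v²x²) = √(0.371² + 0.243² × 78.4²) = 19.05; v² = 0.059049.
t = (19.05 − 0.371)/0.059049 = 316 days (vs. the pure-advection estimate x/v = 323 d).

316 days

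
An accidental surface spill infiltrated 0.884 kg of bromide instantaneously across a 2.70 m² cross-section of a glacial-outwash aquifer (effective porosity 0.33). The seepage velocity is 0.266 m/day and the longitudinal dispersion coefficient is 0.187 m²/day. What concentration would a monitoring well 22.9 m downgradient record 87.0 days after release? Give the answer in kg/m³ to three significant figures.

For an instantaneous plane source, C(x,t) = M/(n_e·A·√(4πDt)) · exp(−(x−vt)²/(4Dt)), with n_e·A the pore (flow) area.
Plume center vt = 0.266 × 87.0 = 23.142 m, so the well at 22.9 m is 0.242 m upgradient of the peak.
√(4πDt) = 14.30 m, giving peak height M/(n_e·A·√(4πDt)) = 0.884/(0.33 × 2.70 × 14.30) = 0.06938 kg/m³.
(x−vt)²/(4Dt) = (-0.242)²/(4 × 0.187 × 87.0) = 0.0008999; exp(−0.0008999) = 0.9991.
C = 0.06938 × 0.9991 = 0.0693 kg/m³.

0.0693 kg/m³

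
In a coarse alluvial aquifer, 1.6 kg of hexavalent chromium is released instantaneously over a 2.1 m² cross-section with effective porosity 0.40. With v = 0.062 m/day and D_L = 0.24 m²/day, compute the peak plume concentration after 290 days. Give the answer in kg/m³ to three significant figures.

The peak of an instantaneous 1D plume sits at x = vt; there the Gaussian factor is 1 and C_max = M/(n_e·A·√(4πDt)), where n_e·A is the pore area the mass is dissolved in.
√(4πDt) = √(4π × 0.24 × 290) = 29.57 m, so C_max = 1.6/(0.40 × 2.1 × 29.57) = 0.0644 kg/m³.

0.0644 kg/m³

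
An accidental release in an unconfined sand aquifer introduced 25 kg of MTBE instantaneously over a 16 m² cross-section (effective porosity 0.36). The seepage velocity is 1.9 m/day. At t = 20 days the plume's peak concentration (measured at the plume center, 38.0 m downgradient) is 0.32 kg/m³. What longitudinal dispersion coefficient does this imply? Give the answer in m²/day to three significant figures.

At the plume center C_max = M/(n_e·A·√(4πDt)), so D = M²/(4πt·(n_e·A·C_max)²).
n_e·A·C_max = 0.36 × 16 × 0.32 = 1.843 kg/m.
D = 25²/(4π × 20 × 1.843²) = 0.732 m²/day.

0.732 m²/day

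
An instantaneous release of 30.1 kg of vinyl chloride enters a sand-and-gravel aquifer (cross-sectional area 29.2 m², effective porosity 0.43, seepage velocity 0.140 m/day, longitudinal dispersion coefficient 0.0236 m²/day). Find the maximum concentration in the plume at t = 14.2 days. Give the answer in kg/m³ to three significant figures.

The peak of an instantaneous 1D plume sits at x = vt; there the Gaussian factor is 1 and C_max = M/(n_e·A·√(4πDt)), where n_e·A is the pore area the mass is dissolved in.
√(4πDt) = √(4π × 0.0236 × 14.2) = 2.052 m, so C_max = 30.1/(0.43 × 29.2 × 2.052) = 1.17 kg/m³.

1.17 kg/m³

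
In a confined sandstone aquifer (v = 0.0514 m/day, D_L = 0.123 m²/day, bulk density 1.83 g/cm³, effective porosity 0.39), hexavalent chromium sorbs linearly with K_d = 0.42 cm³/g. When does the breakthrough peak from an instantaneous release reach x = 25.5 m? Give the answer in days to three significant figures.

1340 days

Retardation factor R = 1 + ρ_b·K_d/n = 1 + 1.83 × 0.42/0.39 = 2.971.
Sorption retards both mechanisms: v_R = v/R = 0.01730 m/day, D_R = D/R = 0.04140 m²/day.
Peak time from v_R²t² + 2D_R t − x² = 0: t = (√(D_R² + v_R²x²) − D_R)/v_R².
√(D_R² + v_R²x²) = √(0.04140² + 0.01730² × 25.5²) = 0.4431; v_R² = 0.0002993.
t = (0.4431 − 0.04140)/0.0002993 = 1340 days.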